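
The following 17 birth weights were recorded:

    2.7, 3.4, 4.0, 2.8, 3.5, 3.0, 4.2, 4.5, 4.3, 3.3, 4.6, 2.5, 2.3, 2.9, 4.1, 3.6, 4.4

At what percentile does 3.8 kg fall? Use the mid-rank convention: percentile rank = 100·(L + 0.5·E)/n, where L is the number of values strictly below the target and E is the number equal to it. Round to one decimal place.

Sorted: 2.3, 2.5, 2.7, 2.8, 2.9, 3.0, 3.3, 3.4, 3.5, 3.6, 4.0, 4.1, 4.2, 4.3, 4.4, 4.5, 4.6.
Count below 3.8: L = 10; count equal: E = 0; n = 17.
Percentile rank = 100·(10 + 0.5·0)/17 = 100·10/17 = 58.82.

58.8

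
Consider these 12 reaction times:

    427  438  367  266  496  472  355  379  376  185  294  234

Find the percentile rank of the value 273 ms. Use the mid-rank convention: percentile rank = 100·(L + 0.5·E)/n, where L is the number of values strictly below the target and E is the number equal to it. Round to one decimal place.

25.0

Sorted: 185, 234, 266, 294, 355, 367, 376, 379, 427, 438, 472, 496.
Count below 273: L = 3; count equal: E = 0; n = 12.
Percentile rank = 100·(3 + 0.5·0)/12 = 100·3/12 = 25.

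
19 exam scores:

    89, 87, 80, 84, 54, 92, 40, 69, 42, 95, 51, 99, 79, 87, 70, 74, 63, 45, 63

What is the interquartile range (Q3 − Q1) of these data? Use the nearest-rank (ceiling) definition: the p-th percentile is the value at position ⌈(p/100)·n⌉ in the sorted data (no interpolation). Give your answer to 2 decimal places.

Sorted: 40, 42, 45, 51, 54, 63, 63, 69, 70, 74, 79, 80, 84, 87, 87, 89, 92, 95, 99.
n = 19.
P25: rank ⌈25/100·19⌉ = 5 → 54.
P75: rank ⌈75/100·19⌉ = 15 → 87.
Difference: 87 − 54 = 33.

33.00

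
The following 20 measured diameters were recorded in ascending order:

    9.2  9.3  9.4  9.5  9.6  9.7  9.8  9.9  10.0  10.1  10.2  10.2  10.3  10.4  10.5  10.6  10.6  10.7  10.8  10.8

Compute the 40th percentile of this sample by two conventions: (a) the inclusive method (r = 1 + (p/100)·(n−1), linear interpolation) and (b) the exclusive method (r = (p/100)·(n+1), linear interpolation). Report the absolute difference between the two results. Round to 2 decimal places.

0.02

n = 20.
(a) r = 8.6; between ranks 8 (9.9) and 9 (10.0): 9.96.
(b) r = 8.4; between ranks 8 (9.9) and 9 (10.0): 9.94.
|9.96 − 9.94| = 0.02.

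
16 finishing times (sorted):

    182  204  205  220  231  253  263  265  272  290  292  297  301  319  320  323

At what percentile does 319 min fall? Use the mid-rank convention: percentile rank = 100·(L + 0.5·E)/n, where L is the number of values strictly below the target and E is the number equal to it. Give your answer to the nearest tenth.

Count below 319: L = 13; count equal: E = 1; n = 16.
Percentile rank = 100·(13 + 0.5·1)/16 = 100·13.5/16 = 84.38.

84.4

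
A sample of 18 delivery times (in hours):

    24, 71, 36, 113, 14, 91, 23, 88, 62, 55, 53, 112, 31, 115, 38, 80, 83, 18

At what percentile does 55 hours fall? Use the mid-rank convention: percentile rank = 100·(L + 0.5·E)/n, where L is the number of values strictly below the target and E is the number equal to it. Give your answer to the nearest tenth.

47.2

Sorted: 14, 18, 23, 24, 31, 36, 38, 53, 55, 62, 71, 80, 83, 88, 91, 112, 113, 115.
Count below 55: L = 8; count equal: E = 1; n = 18.
Percentile rank = 100·(8 + 0.5·1)/18 = 100·8.5/18 = 47.22.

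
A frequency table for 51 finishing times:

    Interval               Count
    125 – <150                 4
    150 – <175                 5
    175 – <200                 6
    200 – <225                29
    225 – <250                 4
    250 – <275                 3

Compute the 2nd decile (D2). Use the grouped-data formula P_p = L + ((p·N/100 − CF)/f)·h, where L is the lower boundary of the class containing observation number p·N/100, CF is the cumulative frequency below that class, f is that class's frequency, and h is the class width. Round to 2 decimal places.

N = 51; target position k = 20/100 · 51 = 10.2.
Cumulative frequencies: 4, 9, 15, 44, 48, 51.
Observation 10.2 falls in the class 175 – <200.
L = 175, CF = 9, f = 6, h = 25.
P20 = 175 + ((10.2 − 9)/6)·25 = 175 + 5 = 180.

180.00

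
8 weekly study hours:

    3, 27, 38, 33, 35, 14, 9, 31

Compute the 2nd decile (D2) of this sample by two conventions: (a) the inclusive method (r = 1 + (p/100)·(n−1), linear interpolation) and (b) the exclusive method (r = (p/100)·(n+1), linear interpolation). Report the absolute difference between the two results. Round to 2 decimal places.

3.20

Sorted: 3, 9, 14, 27, 31, 33, 35, 38.
n = 8.
(a) r = 2.4; between ranks 2 (9) and 3 (14): 11.
(b) r = 1.8; between ranks 1 (3) and 2 (9): 7.8.
|11 − 7.8| = 3.2.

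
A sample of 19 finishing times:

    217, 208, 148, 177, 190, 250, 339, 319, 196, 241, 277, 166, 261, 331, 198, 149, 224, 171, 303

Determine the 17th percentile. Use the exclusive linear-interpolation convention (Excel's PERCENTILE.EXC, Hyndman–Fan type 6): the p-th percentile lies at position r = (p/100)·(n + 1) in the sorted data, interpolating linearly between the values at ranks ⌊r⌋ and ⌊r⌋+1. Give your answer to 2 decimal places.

168.00

Sorted: 148, 149, 166, 171, 177, 190, 196, 198, 208, 217, 224, 241, 250, 261, 277, 303, 319, 331, 339.
n = 19.
r = (17/100)·(19 + 1) = 3.4.
Rank 3 is 166 and rank 4 is 171.
Interpolate: 166 + 0.4·(171 − 166) = 166 + 0.4·5 = 168.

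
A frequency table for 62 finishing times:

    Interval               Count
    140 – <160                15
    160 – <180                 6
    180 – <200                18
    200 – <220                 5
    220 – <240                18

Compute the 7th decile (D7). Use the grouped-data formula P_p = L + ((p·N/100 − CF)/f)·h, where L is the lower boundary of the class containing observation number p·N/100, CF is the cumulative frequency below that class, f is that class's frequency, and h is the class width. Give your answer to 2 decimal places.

N = 62; target position k = 70/100 · 62 = 43.4.
Cumulative frequencies: 15, 21, 39, 44, 62.
Observation 43.4 falls in the class 200 – <220.
L = 200, CF = 39, f = 5, h = 20.
P70 = 200 + ((43.4 − 39)/5)·20 = 200 + 17.6 = 217.6.

217.60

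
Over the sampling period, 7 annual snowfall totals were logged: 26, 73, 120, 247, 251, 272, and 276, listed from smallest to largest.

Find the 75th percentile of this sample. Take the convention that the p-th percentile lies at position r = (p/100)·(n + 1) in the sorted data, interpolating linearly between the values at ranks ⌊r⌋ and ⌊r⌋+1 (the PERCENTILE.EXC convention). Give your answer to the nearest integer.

n = 7.
r = (75/100)·(7 + 1) = 6.
r is an integer, so P75 is the value at rank 6: 272.

272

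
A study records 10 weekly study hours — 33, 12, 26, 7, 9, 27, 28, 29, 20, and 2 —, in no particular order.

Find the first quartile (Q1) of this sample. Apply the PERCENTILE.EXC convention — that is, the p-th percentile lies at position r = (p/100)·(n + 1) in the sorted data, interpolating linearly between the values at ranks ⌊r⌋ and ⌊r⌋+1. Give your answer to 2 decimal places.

Sorted: 2, 7, 9, 12, 20, 26, 27, 28, 29, 33.
n = 10.
r = (25/100)·(10 + 1) = 2.75.
Rank 2 is 7 and rank 3 is 9.
Interpolate: 7 + 0.75·(9 − 7) = 7 + 0.75·2 = 8.5.

8.50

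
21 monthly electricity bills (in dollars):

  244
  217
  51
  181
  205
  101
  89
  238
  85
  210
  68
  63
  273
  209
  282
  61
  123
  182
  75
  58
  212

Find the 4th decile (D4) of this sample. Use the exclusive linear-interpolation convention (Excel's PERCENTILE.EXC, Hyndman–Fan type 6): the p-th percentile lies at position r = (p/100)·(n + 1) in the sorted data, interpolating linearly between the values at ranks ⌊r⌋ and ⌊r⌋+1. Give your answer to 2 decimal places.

98.60

Sorted: 51, 58, 61, 63, 68, 75, 85, 89, 101, 123, 181, 182, 205, 209, 210, 212, 217, 238, 244, 273, 282.
n = 21.
r = (40/100)·(21 + 1) = 8.8.
Rank 8 is 89 and rank 9 is 101.
Interpolate: 89 + 0.8·(101 − 89) = 89 + 0.8·12 = 98.6.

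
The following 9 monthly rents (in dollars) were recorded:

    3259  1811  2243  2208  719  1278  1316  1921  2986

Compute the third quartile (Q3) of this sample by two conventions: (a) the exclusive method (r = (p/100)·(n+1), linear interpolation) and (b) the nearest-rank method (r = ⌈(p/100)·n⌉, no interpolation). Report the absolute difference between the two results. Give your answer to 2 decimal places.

Sorted: 719, 1278, 1316, 1811, 1921, 2208, 2243, 2986, 3259.
n = 9.
(a) r = 7.5; between ranks 7 (2243) and 8 (2986): 2614.5.
(b) the nearest-rank method: rank 7 → 2243.
|2614.5 − 2243| = 371.5.

371.50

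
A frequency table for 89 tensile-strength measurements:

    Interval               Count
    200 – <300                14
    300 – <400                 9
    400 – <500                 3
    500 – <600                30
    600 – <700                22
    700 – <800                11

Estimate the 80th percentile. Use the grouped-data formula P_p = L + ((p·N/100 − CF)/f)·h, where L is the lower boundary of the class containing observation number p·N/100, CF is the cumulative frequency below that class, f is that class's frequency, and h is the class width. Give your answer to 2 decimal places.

N = 89; target position k = 80/100 · 89 = 71.2.
Cumulative frequencies: 14, 23, 26, 56, 78, 89.
Observation 71.2 falls in the class 600 – <700.
L = 600, CF = 56, f = 22, h = 100.
P80 = 600 + ((71.2 − 56)/22)·100 = 600 + 69.0909 = 669.091.

669.09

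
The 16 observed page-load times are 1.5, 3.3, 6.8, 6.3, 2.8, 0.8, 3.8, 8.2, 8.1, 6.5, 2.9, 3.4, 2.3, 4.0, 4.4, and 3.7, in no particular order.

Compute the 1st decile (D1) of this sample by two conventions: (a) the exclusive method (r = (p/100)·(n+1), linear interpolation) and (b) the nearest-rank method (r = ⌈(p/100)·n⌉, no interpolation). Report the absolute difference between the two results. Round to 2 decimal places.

Sorted: 0.8, 1.5, 2.3, 2.8, 2.9, 3.3, 3.4, 3.7, 3.8, 4.0, 4.4, 6.3, 6.5, 6.8, 8.1, 8.2.
n = 16.
(a) r = 1.7; between ranks 1 (0.8) and 2 (1.5): 1.29.
(b) the nearest-rank method: rank 2 → 1.5.
|1.29 − 1.5| = 0.21.

0.21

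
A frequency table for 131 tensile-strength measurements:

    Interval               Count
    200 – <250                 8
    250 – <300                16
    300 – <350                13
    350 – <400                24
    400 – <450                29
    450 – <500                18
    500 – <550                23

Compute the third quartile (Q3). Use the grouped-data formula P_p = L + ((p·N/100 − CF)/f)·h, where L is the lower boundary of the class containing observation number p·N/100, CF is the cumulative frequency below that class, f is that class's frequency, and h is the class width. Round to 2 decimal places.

472.92

N = 131; target position k = 75/100 · 131 = 98.25.
Cumulative frequencies: 8, 24, 37, 61, 90, 108, 131.
Observation 98.25 falls in the class 450 – <500.
L = 450, CF = 90, f = 18, h = 50.
P75 = 450 + ((98.25 − 90)/18)·50 = 450 + 22.9167 = 472.917.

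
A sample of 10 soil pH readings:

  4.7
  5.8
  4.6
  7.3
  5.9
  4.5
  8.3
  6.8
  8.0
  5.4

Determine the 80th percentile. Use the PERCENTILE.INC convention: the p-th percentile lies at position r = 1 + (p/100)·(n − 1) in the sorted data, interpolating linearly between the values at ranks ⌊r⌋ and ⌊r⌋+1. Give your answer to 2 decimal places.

Sorted: 4.5, 4.6, 4.7, 5.4, 5.8, 5.9, 6.8, 7.3, 8.0, 8.3.
n = 10.
r = 1 + (80/100)·(10 − 1) = 1 + 7.2 = 8.2.
Rank 8 is 7.3 and rank 9 is 8.0.
Interpolate: 7.3 + 0.2·(8.0 − 7.3) = 7.3 + 0.2·0.7 = 7.44.

7.44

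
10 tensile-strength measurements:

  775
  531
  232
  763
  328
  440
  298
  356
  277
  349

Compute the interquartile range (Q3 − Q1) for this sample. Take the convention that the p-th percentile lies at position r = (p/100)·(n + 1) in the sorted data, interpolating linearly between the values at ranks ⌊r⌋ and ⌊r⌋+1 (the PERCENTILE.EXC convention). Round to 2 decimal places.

296.25

Sorted: 232, 277, 298, 328, 349, 356, 440, 531, 763, 775.
n = 10.
P25: r = 2.75; ranks 2–3 are 277, 298; interpolating gives 292.75.
P75: r = 8.25; ranks 8–9 are 531, 763; interpolating gives 589.
Difference: 589 − 292.75 = 296.25.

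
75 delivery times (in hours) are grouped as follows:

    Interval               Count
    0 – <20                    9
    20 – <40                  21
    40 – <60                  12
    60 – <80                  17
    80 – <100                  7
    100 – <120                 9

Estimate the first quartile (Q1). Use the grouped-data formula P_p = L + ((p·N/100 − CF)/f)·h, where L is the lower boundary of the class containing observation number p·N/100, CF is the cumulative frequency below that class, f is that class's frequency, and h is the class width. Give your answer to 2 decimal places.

N = 75; target position k = 25/100 · 75 = 18.75.
Cumulative frequencies: 9, 30, 42, 59, 66, 75.
Observation 18.75 falls in the class 20 – <40.
L = 20, CF = 9, f = 21, h = 20.
P25 = 20 + ((18.75 − 9)/21)·20 = 20 + 9.28571 = 29.2857.

29.29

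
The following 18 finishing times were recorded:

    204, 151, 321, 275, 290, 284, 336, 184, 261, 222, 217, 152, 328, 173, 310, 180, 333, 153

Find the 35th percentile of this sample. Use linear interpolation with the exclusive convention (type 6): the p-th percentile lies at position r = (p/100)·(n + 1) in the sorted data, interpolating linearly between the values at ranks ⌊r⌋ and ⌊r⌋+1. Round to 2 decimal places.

197.00

Sorted: 151, 152, 153, 173, 180, 184, 204, 217, 222, 261, 275, 284, 290, 310, 321, 328, 333, 336.
n = 18.
r = (35/100)·(18 + 1) = 6.65.
Rank 6 is 184 and rank 7 is 204.
Interpolate: 184 + 0.65·(204 − 184) = 184 + 0.65·20 = 197.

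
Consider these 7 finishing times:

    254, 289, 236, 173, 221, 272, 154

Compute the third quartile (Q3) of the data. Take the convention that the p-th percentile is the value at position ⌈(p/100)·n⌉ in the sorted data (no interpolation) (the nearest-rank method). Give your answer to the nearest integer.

272

Sorted: 154, 173, 221, 236, 254, 272, 289.
n = 7.
Position = ⌈75/100 · 7⌉ = ⌈5.25⌉ = 6.
The value at rank 6 is 272.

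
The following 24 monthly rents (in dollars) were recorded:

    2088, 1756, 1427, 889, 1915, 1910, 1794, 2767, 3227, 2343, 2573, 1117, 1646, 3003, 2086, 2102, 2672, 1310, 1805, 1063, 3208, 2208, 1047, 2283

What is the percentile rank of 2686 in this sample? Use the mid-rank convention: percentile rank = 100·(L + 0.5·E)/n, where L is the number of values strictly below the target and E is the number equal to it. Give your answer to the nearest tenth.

Sorted: 889, 1047, 1063, 1117, 1310, 1427, 1646, 1756, 1794, 1805, 1910, 1915, 2086, 2088, 2102, 2208, 2283, 2343, 2573, 2672, 2767, 3003, 3208, 3227.
Count below 2686: L = 20; count equal: E = 0; n = 24.
Percentile rank = 100·(20 + 0.5·0)/24 = 100·20/24 = 83.33.

83.3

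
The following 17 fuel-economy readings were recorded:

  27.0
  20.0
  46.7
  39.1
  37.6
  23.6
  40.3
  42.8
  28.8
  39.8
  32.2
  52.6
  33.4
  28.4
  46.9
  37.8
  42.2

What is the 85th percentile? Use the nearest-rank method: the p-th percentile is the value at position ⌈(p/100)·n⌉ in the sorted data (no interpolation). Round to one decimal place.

Sorted: 20.0, 23.6, 27.0, 28.4, 28.8, 32.2, 33.4, 37.6, 37.8, 39.1, 39.8, 40.3, 42.2, 42.8, 46.7, 46.9, 52.6.
n = 17.
Position = ⌈85/100 · 17⌉ = ⌈14.45⌉ = 15.
The value at rank 15 is 46.7.

46.7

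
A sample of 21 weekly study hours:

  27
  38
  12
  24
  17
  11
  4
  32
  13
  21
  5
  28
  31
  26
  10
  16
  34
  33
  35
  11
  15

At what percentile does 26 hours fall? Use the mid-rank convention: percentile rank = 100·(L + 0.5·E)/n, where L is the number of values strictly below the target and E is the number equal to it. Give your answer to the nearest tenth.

59.5

Sorted: 4, 5, 10, 11, 11, 12, 13, 15, 16, 17, 21, 24, 26, 27, 28, 31, 32, 33, 34, 35, 38.
Count below 26: L = 12; count equal: E = 1; n = 21.
Percentile rank = 100·(12 + 0.5·1)/21 = 100·12.5/21 = 59.52.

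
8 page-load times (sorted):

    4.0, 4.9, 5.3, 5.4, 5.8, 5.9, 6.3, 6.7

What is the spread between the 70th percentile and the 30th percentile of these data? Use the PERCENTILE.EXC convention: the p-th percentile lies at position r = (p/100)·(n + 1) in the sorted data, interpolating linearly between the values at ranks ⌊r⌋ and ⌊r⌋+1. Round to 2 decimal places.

0.84

n = 8.
P30: r = 2.7; ranks 2–3 are 4.9, 5.3; interpolating gives 5.18.
P70: r = 6.3; ranks 6–7 are 5.9, 6.3; interpolating gives 6.02.
Difference: 6.02 − 5.18 = 0.84.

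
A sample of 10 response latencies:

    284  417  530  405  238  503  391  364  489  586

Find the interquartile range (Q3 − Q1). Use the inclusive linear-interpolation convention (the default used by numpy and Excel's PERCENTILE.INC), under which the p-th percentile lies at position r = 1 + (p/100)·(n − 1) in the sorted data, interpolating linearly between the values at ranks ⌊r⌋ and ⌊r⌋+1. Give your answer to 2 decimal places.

Sorted: 238, 284, 364, 391, 405, 417, 489, 503, 530, 586.
n = 10.
P25: r = 3.25; ranks 3–4 are 364, 391; interpolating gives 370.75.
P75: r = 7.75; ranks 7–8 are 489, 503; interpolating gives 499.5.
Difference: 499.5 − 370.75 = 128.75.

128.75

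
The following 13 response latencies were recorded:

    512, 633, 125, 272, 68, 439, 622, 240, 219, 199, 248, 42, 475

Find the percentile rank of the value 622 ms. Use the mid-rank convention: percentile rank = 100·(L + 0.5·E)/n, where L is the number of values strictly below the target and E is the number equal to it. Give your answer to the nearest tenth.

88.5

Sorted: 42, 68, 125, 199, 219, 240, 248, 272, 439, 475, 512, 622, 633.
Count below 622: L = 11; count equal: E = 1; n = 13.
Percentile rank = 100·(11 + 0.5·1)/13 = 100·11.5/13 = 88.46.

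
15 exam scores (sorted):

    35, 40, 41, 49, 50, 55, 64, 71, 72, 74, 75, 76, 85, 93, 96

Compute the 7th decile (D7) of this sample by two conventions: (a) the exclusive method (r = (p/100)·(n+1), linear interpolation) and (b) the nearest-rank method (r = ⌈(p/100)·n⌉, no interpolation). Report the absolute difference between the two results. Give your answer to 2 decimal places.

0.20

n = 15.
(a) r = 11.2; between ranks 11 (75) and 12 (76): 75.2.
(b) the nearest-rank method: rank 11 → 75.
|75.2 − 75| = 0.2.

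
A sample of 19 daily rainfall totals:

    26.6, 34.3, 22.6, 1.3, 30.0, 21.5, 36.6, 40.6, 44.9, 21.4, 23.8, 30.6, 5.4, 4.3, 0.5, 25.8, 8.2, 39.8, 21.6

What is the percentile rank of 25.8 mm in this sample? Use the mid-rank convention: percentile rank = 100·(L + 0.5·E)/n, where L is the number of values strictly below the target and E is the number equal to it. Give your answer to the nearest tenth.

Sorted: 0.5, 1.3, 4.3, 5.4, 8.2, 21.4, 21.5, 21.6, 22.6, 23.8, 25.8, 26.6, 30.0, 30.6, 34.3, 36.6, 39.8, 40.6, 44.9.
Count below 25.8: L = 10; count equal: E = 1; n = 19.
Percentile rank = 100·(10 + 0.5·1)/19 = 100·10.5/19 = 55.26.

55.3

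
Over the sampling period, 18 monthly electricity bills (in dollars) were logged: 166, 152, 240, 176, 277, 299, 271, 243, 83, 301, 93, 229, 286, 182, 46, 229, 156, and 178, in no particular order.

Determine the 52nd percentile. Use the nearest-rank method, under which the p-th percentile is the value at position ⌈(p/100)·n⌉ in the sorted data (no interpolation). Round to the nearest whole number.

229

Sorted: 46, 83, 93, 152, 156, 166, 176, 178, 182, 229, 229, 240, 243, 271, 277, 286, 299, 301.
n = 18.
Position = ⌈52/100 · 18⌉ = ⌈9.36⌉ = 10.
The value at rank 10 is 229.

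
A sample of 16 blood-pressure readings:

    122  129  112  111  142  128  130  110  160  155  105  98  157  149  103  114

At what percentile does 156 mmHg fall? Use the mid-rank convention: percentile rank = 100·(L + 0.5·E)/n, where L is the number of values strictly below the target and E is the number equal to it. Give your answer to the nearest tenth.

87.5

Sorted: 98, 103, 105, 110, 111, 112, 114, 122, 128, 129, 130, 142, 149, 155, 157, 160.
Count below 156: L = 14; count equal: E = 0; n = 16.
Percentile rank = 100·(14 + 0.5·0)/16 = 100·14/16 = 87.5.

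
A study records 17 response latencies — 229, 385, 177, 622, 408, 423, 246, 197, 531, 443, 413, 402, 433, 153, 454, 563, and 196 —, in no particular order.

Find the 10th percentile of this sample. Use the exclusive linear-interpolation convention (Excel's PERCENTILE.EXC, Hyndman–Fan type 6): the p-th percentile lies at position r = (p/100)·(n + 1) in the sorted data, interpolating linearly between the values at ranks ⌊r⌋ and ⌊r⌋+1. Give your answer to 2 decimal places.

172.20

Sorted: 153, 177, 196, 197, 229, 246, 385, 402, 408, 413, 423, 433, 443, 454, 531, 563, 622.
n = 17.
r = (10/100)·(17 + 1) = 1.8.
Rank 1 is 153 and rank 2 is 177.
Interpolate: 153 + 0.8·(177 − 153) = 153 + 0.8·24 = 172.2.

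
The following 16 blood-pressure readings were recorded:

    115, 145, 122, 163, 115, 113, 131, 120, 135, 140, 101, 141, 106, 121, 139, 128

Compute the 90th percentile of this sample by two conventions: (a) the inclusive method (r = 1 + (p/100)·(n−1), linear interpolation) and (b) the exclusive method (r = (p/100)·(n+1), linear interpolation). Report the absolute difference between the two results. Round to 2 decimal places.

7.40

Sorted: 101, 106, 113, 115, 115, 120, 121, 122, 128, 131, 135, 139, 140, 141, 145, 163.
n = 16.
(a) r = 14.5; between ranks 14 (141) and 15 (145): 143.
(b) r = 15.3; between ranks 15 (145) and 16 (163): 150.4.
|143 − 150.4| = 7.4.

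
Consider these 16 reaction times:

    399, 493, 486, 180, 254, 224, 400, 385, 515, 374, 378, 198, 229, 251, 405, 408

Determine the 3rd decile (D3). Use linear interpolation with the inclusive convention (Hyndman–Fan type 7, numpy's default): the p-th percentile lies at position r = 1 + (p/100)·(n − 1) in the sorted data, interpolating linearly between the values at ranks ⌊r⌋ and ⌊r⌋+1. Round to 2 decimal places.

252.50

Sorted: 180, 198, 224, 229, 251, 254, 374, 378, 385, 399, 400, 405, 408, 486, 493, 515.
n = 16.
r = 1 + (30/100)·(16 − 1) = 1 + 4.5 = 5.5.
Rank 5 is 251 and rank 6 is 254.
Interpolate: 251 + 0.5·(254 − 251) = 251 + 0.5·3 = 252.5.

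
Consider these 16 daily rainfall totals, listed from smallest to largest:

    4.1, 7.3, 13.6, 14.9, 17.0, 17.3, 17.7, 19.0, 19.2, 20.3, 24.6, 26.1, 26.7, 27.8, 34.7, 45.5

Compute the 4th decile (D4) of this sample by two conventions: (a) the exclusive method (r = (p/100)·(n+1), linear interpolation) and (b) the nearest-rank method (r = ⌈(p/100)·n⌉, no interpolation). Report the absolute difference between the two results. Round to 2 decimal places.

0.08

n = 16.
(a) r = 6.8; between ranks 6 (17.3) and 7 (17.7): 17.62.
(b) the nearest-rank method: rank 7 → 17.7.
|17.62 − 17.7| = 0.08.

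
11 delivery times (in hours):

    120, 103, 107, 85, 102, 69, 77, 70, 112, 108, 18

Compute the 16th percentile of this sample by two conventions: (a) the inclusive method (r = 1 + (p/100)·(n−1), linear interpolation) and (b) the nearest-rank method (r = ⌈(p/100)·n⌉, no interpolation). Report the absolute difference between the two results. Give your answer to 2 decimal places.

Sorted: 18, 69, 70, 77, 85, 102, 103, 107, 108, 112, 120.
n = 11.
(a) r = 2.6; between ranks 2 (69) and 3 (70): 69.6.
(b) the nearest-rank method: rank 2 → 69.
|69.6 − 69| = 0.6.

0.60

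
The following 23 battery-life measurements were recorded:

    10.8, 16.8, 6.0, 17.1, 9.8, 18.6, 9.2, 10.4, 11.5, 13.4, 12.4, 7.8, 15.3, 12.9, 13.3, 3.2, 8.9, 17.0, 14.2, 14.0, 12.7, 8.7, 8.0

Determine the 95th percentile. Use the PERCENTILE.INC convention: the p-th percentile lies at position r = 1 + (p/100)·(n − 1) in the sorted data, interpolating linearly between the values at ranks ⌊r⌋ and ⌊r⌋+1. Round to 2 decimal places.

17.09

Sorted: 3.2, 6.0, 7.8, 8.0, 8.7, 8.9, 9.2, 9.8, 10.4, 10.8, 11.5, 12.4, 12.7, 12.9, 13.3, 13.4, 14.0, 14.2, 15.3, 16.8, 17.0, 17.1, 18.6.
n = 23.
r = 1 + (95/100)·(23 − 1) = 1 + 20.9 = 21.9.
Rank 21 is 17.0 and rank 22 is 17.1.
Interpolate: 17.0 + 0.9·(17.1 − 17.0) = 17.0 + 0.9·0.1 = 17.09.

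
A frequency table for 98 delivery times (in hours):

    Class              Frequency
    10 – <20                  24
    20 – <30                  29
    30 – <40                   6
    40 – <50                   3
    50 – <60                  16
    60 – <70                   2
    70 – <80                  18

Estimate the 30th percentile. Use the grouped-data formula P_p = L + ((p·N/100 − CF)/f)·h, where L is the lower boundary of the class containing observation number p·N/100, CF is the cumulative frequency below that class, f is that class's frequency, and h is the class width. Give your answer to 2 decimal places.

21.86

N = 98; target position k = 30/100 · 98 = 29.4.
Cumulative frequencies: 24, 53, 59, 62, 78, 80, 98.
Observation 29.4 falls in the class 20 – <30.
L = 20, CF = 24, f = 29, h = 10.
P30 = 20 + ((29.4 − 24)/29)·10 = 20 + 1.86207 = 21.8621.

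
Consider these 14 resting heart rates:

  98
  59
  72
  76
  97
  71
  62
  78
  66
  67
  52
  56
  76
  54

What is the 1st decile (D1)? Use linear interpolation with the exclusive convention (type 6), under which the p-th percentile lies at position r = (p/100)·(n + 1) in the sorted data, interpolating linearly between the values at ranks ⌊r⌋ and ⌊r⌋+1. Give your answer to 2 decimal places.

Sorted: 52, 54, 56, 59, 62, 66, 67, 71, 72, 76, 76, 78, 97, 98.
n = 14.
r = (10/100)·(14 + 1) = 1.5.
Rank 1 is 52 and rank 2 is 54.
Interpolate: 52 + 0.5·(54 − 52) = 52 + 0.5·2 = 53.

53.00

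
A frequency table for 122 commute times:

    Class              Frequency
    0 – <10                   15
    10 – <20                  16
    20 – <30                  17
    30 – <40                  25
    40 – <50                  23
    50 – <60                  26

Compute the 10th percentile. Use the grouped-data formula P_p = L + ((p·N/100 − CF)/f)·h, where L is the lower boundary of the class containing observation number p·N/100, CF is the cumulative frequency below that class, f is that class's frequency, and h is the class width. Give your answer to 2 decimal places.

N = 122; target position k = 10/100 · 122 = 12.2.
Cumulative frequencies: 15, 31, 48, 73, 96, 122.
Observation 12.2 falls in the class 0 – <10.
L = 0, CF = 0, f = 15, h = 10.
P10 = 0 + ((12.2 − 0)/15)·10 = 0 + 8.13333 = 8.13333.

8.13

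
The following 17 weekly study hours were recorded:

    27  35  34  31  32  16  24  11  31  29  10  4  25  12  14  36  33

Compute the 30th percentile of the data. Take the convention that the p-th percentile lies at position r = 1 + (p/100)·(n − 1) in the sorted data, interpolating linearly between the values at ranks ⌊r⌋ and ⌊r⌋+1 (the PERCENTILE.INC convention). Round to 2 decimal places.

15.60

Sorted: 4, 10, 11, 12, 14, 16, 24, 25, 27, 29, 31, 31, 32, 33, 34, 35, 36.
n = 17.
r = 1 + (30/100)·(17 − 1) = 1 + 4.8 = 5.8.
Rank 5 is 14 and rank 6 is 16.
Interpolate: 14 + 0.8·(16 − 14) = 14 + 0.8·2 = 15.6.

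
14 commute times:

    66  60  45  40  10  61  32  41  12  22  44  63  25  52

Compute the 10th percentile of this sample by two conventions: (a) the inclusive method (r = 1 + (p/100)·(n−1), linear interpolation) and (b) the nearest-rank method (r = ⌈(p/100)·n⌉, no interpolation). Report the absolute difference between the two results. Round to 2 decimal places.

Sorted: 10, 12, 22, 25, 32, 40, 41, 44, 45, 52, 60, 61, 63, 66.
n = 14.
(a) r = 2.3; between ranks 2 (12) and 3 (22): 15.
(b) the nearest-rank method: rank 2 → 12.
|15 − 12| = 3.

3.00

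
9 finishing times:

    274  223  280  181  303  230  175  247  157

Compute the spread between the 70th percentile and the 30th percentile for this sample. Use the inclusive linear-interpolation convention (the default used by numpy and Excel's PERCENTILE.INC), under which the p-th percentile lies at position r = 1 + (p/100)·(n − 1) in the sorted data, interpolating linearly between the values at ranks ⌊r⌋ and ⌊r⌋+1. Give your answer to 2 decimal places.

65.40

Sorted: 157, 175, 181, 223, 230, 247, 274, 280, 303.
n = 9.
P30: r = 3.4; ranks 3–4 are 181, 223; interpolating gives 197.8.
P70: r = 6.6; ranks 6–7 are 247, 274; interpolating gives 263.2.
Difference: 263.2 − 197.8 = 65.4.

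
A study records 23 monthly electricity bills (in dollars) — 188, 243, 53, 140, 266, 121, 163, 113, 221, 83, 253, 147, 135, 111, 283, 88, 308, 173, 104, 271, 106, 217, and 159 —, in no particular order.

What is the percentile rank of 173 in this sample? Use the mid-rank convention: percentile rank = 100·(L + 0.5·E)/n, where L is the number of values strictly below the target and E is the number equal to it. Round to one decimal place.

Sorted: 53, 83, 88, 104, 106, 111, 113, 121, 135, 140, 147, 159, 163, 173, 188, 217, 221, 243, 253, 266, 271, 283, 308.
Count below 173: L = 13; count equal: E = 1; n = 23.
Percentile rank = 100·(13 + 0.5·1)/23 = 100·13.5/23 = 58.7.

58.7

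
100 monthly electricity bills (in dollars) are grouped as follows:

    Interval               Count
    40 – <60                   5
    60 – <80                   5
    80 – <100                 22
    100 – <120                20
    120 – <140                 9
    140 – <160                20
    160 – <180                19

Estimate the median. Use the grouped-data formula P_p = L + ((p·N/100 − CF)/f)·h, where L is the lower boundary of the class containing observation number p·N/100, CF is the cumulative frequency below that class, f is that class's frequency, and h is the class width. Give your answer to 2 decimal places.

118.00

N = 100; target position k = 50/100 · 100 = 50.
Cumulative frequencies: 5, 10, 32, 52, 61, 81, 100.
Observation 50 falls in the class 100 – <120.
L = 100, CF = 32, f = 20, h = 20.
P50 = 100 + ((50 − 32)/20)·20 = 100 + 18 = 118.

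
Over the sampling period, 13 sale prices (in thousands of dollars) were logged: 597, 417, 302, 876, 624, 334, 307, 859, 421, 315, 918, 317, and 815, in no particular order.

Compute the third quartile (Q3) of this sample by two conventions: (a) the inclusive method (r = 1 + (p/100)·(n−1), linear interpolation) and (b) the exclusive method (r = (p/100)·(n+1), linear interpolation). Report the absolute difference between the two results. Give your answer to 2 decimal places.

Sorted: 302, 307, 315, 317, 334, 417, 421, 597, 624, 815, 859, 876, 918.
n = 13.
(a) r = 10 → value at rank 10 = 815.
(b) r = 10.5; between ranks 10 (815) and 11 (859): 837.
|815 − 837| = 22.

22.00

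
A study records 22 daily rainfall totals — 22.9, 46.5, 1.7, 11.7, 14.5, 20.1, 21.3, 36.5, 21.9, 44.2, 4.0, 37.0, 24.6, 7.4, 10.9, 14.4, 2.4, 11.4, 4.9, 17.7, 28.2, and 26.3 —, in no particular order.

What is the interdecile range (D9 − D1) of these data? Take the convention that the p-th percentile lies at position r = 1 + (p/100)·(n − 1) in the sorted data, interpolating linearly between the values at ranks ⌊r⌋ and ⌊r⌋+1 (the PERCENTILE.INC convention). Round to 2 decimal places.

Sorted: 1.7, 2.4, 4.0, 4.9, 7.4, 10.9, 11.4, 11.7, 14.4, 14.5, 17.7, 20.1, 21.3, 21.9, 22.9, 24.6, 26.3, 28.2, 36.5, 37.0, 44.2, 46.5.
n = 22.
P10: r = 3.1; ranks 3–4 are 4.0, 4.9; interpolating gives 4.09.
P90: r = 19.9; ranks 19–20 are 36.5, 37.0; interpolating gives 36.95.
Difference: 36.95 − 4.09 = 32.86.

32.86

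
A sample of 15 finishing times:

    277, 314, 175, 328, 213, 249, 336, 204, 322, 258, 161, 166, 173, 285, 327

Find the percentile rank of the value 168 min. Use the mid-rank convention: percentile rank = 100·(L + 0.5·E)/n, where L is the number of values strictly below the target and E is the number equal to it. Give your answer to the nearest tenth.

13.3

Sorted: 161, 166, 173, 175, 204, 213, 249, 258, 277, 285, 314, 322, 327, 328, 336.
Count below 168: L = 2; count equal: E = 0; n = 15.
Percentile rank = 100·(2 + 0.5·0)/15 = 100·2/15 = 13.33.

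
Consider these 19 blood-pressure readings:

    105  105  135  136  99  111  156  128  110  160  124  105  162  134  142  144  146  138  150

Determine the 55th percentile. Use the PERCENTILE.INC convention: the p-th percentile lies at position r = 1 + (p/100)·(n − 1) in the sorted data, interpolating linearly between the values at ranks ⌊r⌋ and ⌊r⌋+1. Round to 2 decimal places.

135.90

Sorted: 99, 105, 105, 105, 110, 111, 124, 128, 134, 135, 136, 138, 142, 144, 146, 150, 156, 160, 162.
n = 19.
r = 1 + (55/100)·(19 − 1) = 1 + 9.9 = 10.9.
Rank 10 is 135 and rank 11 is 136.
Interpolate: 135 + 0.9·(136 − 135) = 135 + 0.9·1 = 135.9.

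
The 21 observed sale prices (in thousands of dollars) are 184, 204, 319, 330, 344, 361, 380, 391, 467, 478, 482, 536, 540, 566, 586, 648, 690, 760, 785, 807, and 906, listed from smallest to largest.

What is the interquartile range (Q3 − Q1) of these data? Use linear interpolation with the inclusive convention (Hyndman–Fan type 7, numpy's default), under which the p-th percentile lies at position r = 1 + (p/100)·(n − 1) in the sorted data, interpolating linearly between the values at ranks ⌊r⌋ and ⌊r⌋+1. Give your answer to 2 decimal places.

n = 21.
P25: r = 6 (integer) → 361.
P75: r = 16 (integer) → 648.
Difference: 648 − 361 = 287.

287.00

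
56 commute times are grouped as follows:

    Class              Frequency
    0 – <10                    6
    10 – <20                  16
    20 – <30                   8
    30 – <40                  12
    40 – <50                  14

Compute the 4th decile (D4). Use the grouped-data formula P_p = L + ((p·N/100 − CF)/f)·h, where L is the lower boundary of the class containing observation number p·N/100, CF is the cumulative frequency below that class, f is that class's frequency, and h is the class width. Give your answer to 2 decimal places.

20.50

N = 56; target position k = 40/100 · 56 = 22.4.
Cumulative frequencies: 6, 22, 30, 42, 56.
Observation 22.4 falls in the class 20 – <30.
L = 20, CF = 22, f = 8, h = 10.
P40 = 20 + ((22.4 − 22)/8)·10 = 20 + 0.5 = 20.5.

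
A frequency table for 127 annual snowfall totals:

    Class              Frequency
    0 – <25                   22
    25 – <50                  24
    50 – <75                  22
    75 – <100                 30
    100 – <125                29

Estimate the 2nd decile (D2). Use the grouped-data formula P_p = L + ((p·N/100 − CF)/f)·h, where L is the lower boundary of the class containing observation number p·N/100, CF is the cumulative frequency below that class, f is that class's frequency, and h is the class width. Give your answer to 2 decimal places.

N = 127; target position k = 20/100 · 127 = 25.4.
Cumulative frequencies: 22, 46, 68, 98, 127.
Observation 25.4 falls in the class 25 – <50.
L = 25, CF = 22, f = 24, h = 25.
P20 = 25 + ((25.4 − 22)/24)·25 = 25 + 3.54167 = 28.5417.

28.54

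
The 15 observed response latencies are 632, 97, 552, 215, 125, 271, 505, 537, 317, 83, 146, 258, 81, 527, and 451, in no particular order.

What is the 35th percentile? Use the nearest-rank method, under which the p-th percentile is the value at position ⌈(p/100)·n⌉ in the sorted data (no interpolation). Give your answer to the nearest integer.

215

Sorted: 81, 83, 97, 125, 146, 215, 258, 271, 317, 451, 505, 527, 537, 552, 632.
n = 15.
Position = ⌈35/100 · 15⌉ = ⌈5.25⌉ = 6.
The value at rank 6 is 215.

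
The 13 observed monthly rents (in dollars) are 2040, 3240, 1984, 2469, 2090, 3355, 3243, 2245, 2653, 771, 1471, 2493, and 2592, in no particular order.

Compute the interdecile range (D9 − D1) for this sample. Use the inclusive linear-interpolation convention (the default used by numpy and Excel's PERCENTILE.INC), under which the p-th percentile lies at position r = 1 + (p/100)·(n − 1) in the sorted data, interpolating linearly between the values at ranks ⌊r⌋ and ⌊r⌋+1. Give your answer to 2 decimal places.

1668.80

Sorted: 771, 1471, 1984, 2040, 2090, 2245, 2469, 2493, 2592, 2653, 3240, 3243, 3355.
n = 13.
P10: r = 2.2; ranks 2–3 are 1471, 1984; interpolating gives 1573.6.
P90: r = 11.8; ranks 11–12 are 3240, 3243; interpolating gives 3242.4.
Difference: 3242.4 − 1573.6 = 1668.8.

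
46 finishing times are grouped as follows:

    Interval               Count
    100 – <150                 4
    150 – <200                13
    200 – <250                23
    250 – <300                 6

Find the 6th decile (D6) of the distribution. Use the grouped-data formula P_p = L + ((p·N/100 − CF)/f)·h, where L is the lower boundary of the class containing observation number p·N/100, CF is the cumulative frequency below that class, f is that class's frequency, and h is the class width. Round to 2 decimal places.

N = 46; target position k = 60/100 · 46 = 27.6.
Cumulative frequencies: 4, 17, 40, 46.
Observation 27.6 falls in the class 200 – <250.
L = 200, CF = 17, f = 23, h = 50.
P60 = 200 + ((27.6 − 17)/23)·50 = 200 + 23.0435 = 223.043.

223.04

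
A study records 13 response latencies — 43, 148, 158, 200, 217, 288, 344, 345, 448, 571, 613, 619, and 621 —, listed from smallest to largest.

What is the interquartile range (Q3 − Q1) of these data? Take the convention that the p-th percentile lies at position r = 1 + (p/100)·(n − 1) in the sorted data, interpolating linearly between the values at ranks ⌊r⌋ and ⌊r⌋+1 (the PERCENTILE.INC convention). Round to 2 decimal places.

371.00

n = 13.
P25: r = 4 (integer) → 200.
P75: r = 10 (integer) → 571.
Difference: 571 − 200 = 371.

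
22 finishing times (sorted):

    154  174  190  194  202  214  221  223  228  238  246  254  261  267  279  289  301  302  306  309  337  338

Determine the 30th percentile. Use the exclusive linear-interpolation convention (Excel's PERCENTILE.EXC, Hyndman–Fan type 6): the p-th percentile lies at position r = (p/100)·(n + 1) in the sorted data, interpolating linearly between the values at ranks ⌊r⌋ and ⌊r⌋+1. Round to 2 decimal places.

n = 22.
r = (30/100)·(22 + 1) = 6.9.
Rank 6 is 214 and rank 7 is 221.
Interpolate: 214 + 0.9·(221 − 214) = 214 + 0.9·7 = 220.3.

220.30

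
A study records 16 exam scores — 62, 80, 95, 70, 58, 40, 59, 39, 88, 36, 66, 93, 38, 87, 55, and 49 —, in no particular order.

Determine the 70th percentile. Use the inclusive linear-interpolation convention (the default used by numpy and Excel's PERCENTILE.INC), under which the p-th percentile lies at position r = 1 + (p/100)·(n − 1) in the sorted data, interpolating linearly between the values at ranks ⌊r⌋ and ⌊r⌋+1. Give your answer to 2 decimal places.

75.00

Sorted: 36, 38, 39, 40, 49, 55, 58, 59, 62, 66, 70, 80, 87, 88, 93, 95.
n = 16.
r = 1 + (70/100)·(16 − 1) = 1 + 10.5 = 11.5.
Rank 11 is 70 and rank 12 is 80.
Interpolate: 70 + 0.5·(80 − 70) = 70 + 0.5·10 = 75.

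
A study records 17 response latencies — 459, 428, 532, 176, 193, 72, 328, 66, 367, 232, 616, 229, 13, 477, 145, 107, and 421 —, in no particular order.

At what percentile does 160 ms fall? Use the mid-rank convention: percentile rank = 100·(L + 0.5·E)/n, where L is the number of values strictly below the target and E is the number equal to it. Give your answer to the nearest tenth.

29.4

Sorted: 13, 66, 72, 107, 145, 176, 193, 229, 232, 328, 367, 421, 428, 459, 477, 532, 616.
Count below 160: L = 5; count equal: E = 0; n = 17.
Percentile rank = 100·(5 + 0.5·0)/17 = 100·5/17 = 29.41.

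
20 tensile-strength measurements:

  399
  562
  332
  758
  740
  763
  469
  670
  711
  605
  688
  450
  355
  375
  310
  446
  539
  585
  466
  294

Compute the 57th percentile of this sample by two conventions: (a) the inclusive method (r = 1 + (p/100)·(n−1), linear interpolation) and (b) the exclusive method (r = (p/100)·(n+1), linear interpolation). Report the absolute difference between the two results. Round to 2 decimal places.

3.22

Sorted: 294, 310, 332, 355, 375, 399, 446, 450, 466, 469, 539, 562, 585, 605, 670, 688, 711, 740, 758, 763.
n = 20.
(a) r = 11.83; between ranks 11 (539) and 12 (562): 558.09.
(b) r = 11.97; between ranks 11 (539) and 12 (562): 561.31.
|558.09 − 561.31| = 3.22.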